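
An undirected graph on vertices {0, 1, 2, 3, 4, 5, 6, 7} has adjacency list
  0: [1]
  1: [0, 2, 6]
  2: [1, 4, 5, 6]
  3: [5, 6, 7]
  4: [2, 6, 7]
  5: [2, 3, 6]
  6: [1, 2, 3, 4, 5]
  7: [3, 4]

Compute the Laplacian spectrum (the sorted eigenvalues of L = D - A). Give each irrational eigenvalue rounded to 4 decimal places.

With the vertex order [0, 1, 2, 3, 4, 5, 6, 7], the degrees are [1, 3, 4, 3, 3, 3, 5, 2], giving D = diag(1, 3, 4, 3, 3, 3, 5, 2) and L = D - A. The multiplicity of 0 as a Laplacian eigenvalue equals the number of connected components. The single zero eigenvalue shows the graph is connected. The eigenvalues sum to 24, which equals trace(L) = 2|E|. By the matrix-tree theorem the graph has (1/8) * product of the nonzero eigenvalues = 163 spanning trees.

[0, 0.6483, 1.7485, 2.3956, 3.4335, 4.1923, 5.3724, 6.2094]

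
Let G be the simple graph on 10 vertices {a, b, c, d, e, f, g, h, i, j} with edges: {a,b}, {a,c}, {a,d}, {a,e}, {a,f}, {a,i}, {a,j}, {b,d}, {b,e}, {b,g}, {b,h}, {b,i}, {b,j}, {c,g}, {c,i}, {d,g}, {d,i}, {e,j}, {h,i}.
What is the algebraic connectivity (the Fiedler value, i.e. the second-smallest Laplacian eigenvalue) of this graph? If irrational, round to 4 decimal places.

0.9393

With the vertex order [a, b, c, d, e, f, g, h, i, j], the degrees are [7, 7, 3, 4, 3, 1, 3, 2, 5, 3], giving D = diag(7, 7, 3, 4, 3, 1, 3, 2, 5, 3) and L = D - A. The sorted Laplacian eigenvalues are [0, 0.9393, 1.7160, 1.8556, 3.2719, 3.8778, 4, 6.1658, 7.7902, 8.3835]; the algebraic connectivity is the second entry, 0.9393. The largest eigenvalue, 8.3835, is at most the vertex count 10. There is one zero in the spectrum, matching the 1 component.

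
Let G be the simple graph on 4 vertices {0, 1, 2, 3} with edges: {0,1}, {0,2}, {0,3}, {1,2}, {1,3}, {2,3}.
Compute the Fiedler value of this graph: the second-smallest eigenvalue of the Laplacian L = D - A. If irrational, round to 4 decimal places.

4

Each diagonal entry of L is the vertex degree and each off-diagonal entry is -1 where an edge is present, 0 otherwise; in the order [0, 1, 2, 3] the diagonal is [3, 3, 3, 3]. The sorted Laplacian eigenvalues are [0, 4, 4, 4]; the algebraic connectivity is the second entry, 4. The eigenvalues sum to 12, which equals trace(L) = 2|E|.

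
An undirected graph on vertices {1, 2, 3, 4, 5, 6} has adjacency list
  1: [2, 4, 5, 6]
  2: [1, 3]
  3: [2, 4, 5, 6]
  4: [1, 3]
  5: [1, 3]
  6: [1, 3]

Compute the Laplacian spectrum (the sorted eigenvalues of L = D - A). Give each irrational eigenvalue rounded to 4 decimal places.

[0, 2, 2, 2, 4, 6]

With the vertex order [1, 2, 3, 4, 5, 6], the degrees are [4, 2, 4, 2, 2, 2], giving D = diag(4, 2, 4, 2, 2, 2) and L = D - A. L is symmetric positive semidefinite, so every eigenvalue is real and nonnegative. The single zero eigenvalue shows the graph is connected. There is one zero in the spectrum, matching the 1 component.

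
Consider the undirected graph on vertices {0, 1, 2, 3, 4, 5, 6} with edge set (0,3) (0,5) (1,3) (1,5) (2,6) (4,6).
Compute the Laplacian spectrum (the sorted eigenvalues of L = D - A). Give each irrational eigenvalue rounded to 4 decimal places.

[0, 0, 1, 2, 2, 3, 4]

With the vertex order [0, 1, 2, 3, 4, 5, 6], the degrees are [2, 2, 1, 2, 1, 2, 2], giving D = diag(2, 2, 1, 2, 1, 2, 2) and L = D - A. Since every row of L sums to 0, the all-ones vector is in the kernel and 0 is an eigenvalue. The 2 zero eigenvalues correspond to the 2 connected components. The largest eigenvalue, 4, is at most the vertex count 7.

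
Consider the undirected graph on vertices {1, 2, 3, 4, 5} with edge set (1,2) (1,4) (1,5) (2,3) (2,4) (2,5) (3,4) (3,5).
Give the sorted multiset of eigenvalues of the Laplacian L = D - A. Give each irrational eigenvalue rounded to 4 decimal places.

[0, 3, 3, 5, 5]

With the vertex order [1, 2, 3, 4, 5], the degrees are [3, 4, 3, 3, 3], giving D = diag(3, 4, 3, 3, 3) and L = D - A. L is symmetric positive semidefinite, so every eigenvalue is real and nonnegative.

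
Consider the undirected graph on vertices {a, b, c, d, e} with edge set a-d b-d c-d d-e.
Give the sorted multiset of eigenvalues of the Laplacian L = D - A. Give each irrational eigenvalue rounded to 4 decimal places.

[0, 1, 1, 1, 5]

Reading degrees in the order [a, b, c, d, e] gives [1, 1, 1, 4, 1]; set D = diag(1, 1, 1, 4, 1) and form L = D - A. The multiplicity of 0 as a Laplacian eigenvalue equals the number of connected components. The single zero eigenvalue shows the graph is connected. The largest eigenvalue, 5, is at most the vertex count 5.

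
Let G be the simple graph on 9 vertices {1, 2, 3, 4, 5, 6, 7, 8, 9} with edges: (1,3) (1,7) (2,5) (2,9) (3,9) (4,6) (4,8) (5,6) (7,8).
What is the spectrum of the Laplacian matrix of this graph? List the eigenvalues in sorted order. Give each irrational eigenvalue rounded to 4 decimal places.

[0, 0.4679, 0.4679, 1.6527, 1.6527, 3, 3, 3.8794, 3.8794]

Reading degrees in the order [1, 2, 3, 4, 5, 6, 7, 8, 9] gives [2, 2, 2, 2, 2, 2, 2, 2, 2]; set D = diag(2, 2, 2, 2, 2, 2, 2, 2, 2) and form L = D - A. The multiplicity of 0 as a Laplacian eigenvalue equals the number of connected components.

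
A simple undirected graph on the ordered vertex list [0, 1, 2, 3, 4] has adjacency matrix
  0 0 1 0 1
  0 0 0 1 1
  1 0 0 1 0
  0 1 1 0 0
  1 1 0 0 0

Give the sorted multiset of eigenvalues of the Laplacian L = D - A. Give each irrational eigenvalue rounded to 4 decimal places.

Each diagonal entry of L is the vertex degree and each off-diagonal entry is -1 where an edge is present, 0 otherwise; in the order [0, 1, 2, 3, 4] the diagonal is [2, 2, 2, 2, 2]. Since every row of L sums to 0, the all-ones vector is in the kernel and 0 is an eigenvalue. There is one zero in the spectrum, matching the 1 component.

[0, 1.3820, 1.3820, 3.6180, 3.6180]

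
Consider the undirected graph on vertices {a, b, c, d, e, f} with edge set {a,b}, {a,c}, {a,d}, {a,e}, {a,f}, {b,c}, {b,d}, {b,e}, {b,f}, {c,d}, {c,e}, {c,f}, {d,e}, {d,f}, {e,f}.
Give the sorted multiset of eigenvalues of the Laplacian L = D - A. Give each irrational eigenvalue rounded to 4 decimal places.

Reading degrees in the order [a, b, c, d, e, f] gives [5, 5, 5, 5, 5, 5]; set D = diag(5, 5, 5, 5, 5, 5) and form L = D - A. Since every row of L sums to 0, the all-ones vector is in the kernel and 0 is an eigenvalue. There is one zero in the spectrum, matching the 1 component.

[0, 6, 6, 6, 6, 6]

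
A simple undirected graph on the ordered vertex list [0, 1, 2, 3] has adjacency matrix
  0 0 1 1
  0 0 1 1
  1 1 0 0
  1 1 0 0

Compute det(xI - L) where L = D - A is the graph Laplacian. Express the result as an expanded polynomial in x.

With the vertex order [0, 1, 2, 3], the degrees are [2, 2, 2, 2], giving D = diag(2, 2, 2, 2) and L = D - A. The eigenvalues of L are [0, 2, 2, 4]; the characteristic polynomial is the product of (x - lambda_i), which multiplies out to x^4 - 8x^3 + 20x^2 - 16x. The constant term is 0 because L is singular (the all-ones vector lies in its kernel).

x^4 - 8x^3 + 20x^2 - 16x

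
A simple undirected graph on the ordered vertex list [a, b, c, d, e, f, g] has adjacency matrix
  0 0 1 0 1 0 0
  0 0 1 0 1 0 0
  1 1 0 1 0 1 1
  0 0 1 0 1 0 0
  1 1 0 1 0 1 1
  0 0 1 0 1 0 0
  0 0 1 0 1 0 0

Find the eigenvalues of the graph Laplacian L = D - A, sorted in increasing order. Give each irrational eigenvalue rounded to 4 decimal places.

[0, 2, 2, 2, 2, 5, 7]

With the vertex order [a, b, c, d, e, f, g], the degrees are [2, 2, 5, 2, 5, 2, 2], giving D = diag(2, 2, 5, 2, 5, 2, 2) and L = D - A. L is symmetric positive semidefinite, so every eigenvalue is real and nonnegative.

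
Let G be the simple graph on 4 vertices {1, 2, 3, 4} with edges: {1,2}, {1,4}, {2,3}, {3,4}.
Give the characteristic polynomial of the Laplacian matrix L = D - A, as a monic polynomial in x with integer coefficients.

x^4 - 8x^3 + 20x^2 - 16x

Reading degrees in the order [1, 2, 3, 4] gives [2, 2, 2, 2]; set D = diag(2, 2, 2, 2) and form L = D - A. Computing det(xI - L) by cofactor expansion (or equivalently via sum-over-permutations) gives x^4 - 8x^3 + 20x^2 - 16x. The coefficient of x^3 equals -trace(L) = -8, matching the sum of degrees. The largest eigenvalue, 4, is at most the vertex count 4.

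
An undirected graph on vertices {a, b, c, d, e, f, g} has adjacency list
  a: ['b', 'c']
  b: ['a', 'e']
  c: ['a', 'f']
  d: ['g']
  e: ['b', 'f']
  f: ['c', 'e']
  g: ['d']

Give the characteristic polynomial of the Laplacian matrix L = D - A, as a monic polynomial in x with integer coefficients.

x^7 - 12x^6 + 55x^5 - 120x^4 + 125x^3 - 50x^2

With the vertex order [a, b, c, d, e, f, g], the degrees are [2, 2, 2, 1, 2, 2, 1], giving D = diag(2, 2, 2, 1, 2, 2, 1) and L = D - A. Computing det(xI - L) by cofactor expansion (or equivalently via sum-over-permutations) gives x^7 - 12x^6 + 55x^5 - 120x^4 + 125x^3 - 50x^2. The coefficient of x^6 equals -trace(L) = -12, matching the sum of degrees. There are 2 zeros in the spectrum, matching the 2 components. The eigenvalues sum to 12, which equals trace(L) = 2|E|.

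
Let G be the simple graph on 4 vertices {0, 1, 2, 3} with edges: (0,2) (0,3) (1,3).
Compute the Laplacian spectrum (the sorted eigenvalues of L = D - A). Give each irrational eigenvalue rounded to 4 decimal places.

[0, 0.5858, 2, 3.4142]

With the vertex order [0, 1, 2, 3], the degrees are [2, 1, 1, 2], giving D = diag(2, 1, 1, 2) and L = D - A. Diagonalising L (or applying a numerical eigensolver to the 4x4 matrix) gives the spectrum above. The single zero eigenvalue shows the graph is connected.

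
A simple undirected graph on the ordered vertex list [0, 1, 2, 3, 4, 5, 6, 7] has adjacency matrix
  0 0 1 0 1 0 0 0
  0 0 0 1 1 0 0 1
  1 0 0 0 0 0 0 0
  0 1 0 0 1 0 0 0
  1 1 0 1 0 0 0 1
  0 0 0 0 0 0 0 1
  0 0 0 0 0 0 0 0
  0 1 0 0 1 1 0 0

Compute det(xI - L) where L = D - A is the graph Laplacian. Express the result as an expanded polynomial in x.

x^8 - 16x^7 + 98x^6 - 288x^5 + 415x^4 - 264x^3 + 56x^2

With the vertex order [0, 1, 2, 3, 4, 5, 6, 7], the degrees are [2, 3, 1, 2, 4, 1, 0, 3], giving D = diag(2, 3, 1, 2, 4, 1, 0, 3) and L = D - A. Computing det(xI - L) by cofactor expansion (or equivalently via sum-over-permutations) gives x^8 - 16x^7 + 98x^6 - 288x^5 + 415x^4 - 264x^3 + 56x^2. Since p(0) = det(-L) = 0, x divides p(x). The eigenvalues sum to 16, which equals trace(L) = 2|E|.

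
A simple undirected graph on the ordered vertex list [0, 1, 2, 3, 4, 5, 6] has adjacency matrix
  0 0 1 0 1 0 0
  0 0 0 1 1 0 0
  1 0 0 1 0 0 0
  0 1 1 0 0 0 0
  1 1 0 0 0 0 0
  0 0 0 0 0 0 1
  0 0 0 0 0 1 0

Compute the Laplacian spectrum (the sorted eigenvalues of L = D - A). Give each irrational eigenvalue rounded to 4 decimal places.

[0, 0, 1.3820, 1.3820, 2, 3.6180, 3.6180]

Reading degrees in the order [0, 1, 2, 3, 4, 5, 6] gives [2, 2, 2, 2, 2, 1, 1]; set D = diag(2, 2, 2, 2, 2, 1, 1) and form L = D - A. Since every row of L sums to 0, the all-ones vector is in the kernel and 0 is an eigenvalue. The 2 zero eigenvalues correspond to the 2 connected components. The eigenvalues sum to 12, which equals trace(L) = 2|E|. The largest eigenvalue, 3.6180, is at most the vertex count 7.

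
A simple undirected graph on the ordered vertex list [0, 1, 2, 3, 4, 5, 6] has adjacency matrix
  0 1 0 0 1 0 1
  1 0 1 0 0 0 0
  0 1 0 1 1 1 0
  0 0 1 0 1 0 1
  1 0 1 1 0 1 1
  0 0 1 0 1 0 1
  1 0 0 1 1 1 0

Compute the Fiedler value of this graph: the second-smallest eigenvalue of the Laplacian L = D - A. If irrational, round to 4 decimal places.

Reading degrees in the order [0, 1, 2, 3, 4, 5, 6] gives [3, 2, 4, 3, 5, 3, 4]; set D = diag(3, 2, 4, 3, 5, 3, 4) and form L = D - A. Computing the eigenvalues of L and sorting gives [0, 1.6629, 2.7911, 3, 4.6699, 5.6975, 6.1786]. The Fiedler value lambda_2 = 1.6629 is strictly positive, so the graph is connected. By the matrix-tree theorem the graph has (1/7) * product of the nonzero eigenvalues = 327 spanning trees. The largest eigenvalue, 6.1786, is at most the vertex count 7.

1.6629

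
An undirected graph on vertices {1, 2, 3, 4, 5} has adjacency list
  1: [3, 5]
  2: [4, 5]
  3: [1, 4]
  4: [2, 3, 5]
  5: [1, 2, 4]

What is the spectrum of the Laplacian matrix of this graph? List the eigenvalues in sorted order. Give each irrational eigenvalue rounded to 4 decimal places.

[0, 1.3820, 2.3820, 3.6180, 4.6180]

Reading degrees in the order [1, 2, 3, 4, 5] gives [2, 2, 2, 3, 3]; set D = diag(2, 2, 2, 3, 3) and form L = D - A. Since every row of L sums to 0, the all-ones vector is in the kernel and 0 is an eigenvalue. By the matrix-tree theorem the graph has (1/5) * product of the nonzero eigenvalues = 11 spanning trees.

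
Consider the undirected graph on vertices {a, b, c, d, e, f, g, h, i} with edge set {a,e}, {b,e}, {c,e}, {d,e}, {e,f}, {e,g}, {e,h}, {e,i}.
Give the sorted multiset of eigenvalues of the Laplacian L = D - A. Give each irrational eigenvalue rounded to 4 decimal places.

Reading degrees in the order [a, b, c, d, e, f, g, h, i] gives [1, 1, 1, 1, 8, 1, 1, 1, 1]; set D = diag(1, 1, 1, 1, 8, 1, 1, 1, 1) and form L = D - A. Since every row of L sums to 0, the all-ones vector is in the kernel and 0 is an eigenvalue. The eigenvalues sum to 16, which equals trace(L) = 2|E|. By the matrix-tree theorem the graph has (1/9) * product of the nonzero eigenvalues = 1 spanning tree.

[0, 1, 1, 1, 1, 1, 1, 1, 9]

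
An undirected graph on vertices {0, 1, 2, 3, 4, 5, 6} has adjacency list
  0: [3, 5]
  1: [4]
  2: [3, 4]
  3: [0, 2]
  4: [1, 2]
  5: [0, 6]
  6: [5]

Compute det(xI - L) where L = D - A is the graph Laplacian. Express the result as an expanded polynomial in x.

x^7 - 12x^6 + 55x^5 - 120x^4 + 126x^3 - 56x^2 + 7x

Reading degrees in the order [0, 1, 2, 3, 4, 5, 6] gives [2, 1, 2, 2, 2, 2, 1]; set D = diag(2, 1, 2, 2, 2, 2, 1) and form L = D - A. Computing det(xI - L) by cofactor expansion (or equivalently via sum-over-permutations) gives x^7 - 12x^6 + 55x^5 - 120x^4 + 126x^3 - 56x^2 + 7x. The coefficient of x^6 equals -trace(L) = -12, matching the sum of degrees. There is one zero in the spectrum, matching the 1 component.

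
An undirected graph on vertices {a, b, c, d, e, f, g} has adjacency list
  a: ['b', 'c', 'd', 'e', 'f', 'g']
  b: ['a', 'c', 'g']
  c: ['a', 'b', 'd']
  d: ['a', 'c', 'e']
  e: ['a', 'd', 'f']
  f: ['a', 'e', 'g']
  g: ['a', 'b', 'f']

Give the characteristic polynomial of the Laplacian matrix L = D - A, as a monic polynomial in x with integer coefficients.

With the vertex order [a, b, c, d, e, f, g], the degrees are [6, 3, 3, 3, 3, 3, 3], giving D = diag(6, 3, 3, 3, 3, 3, 3) and L = D - A. Computing det(xI - L) by cofactor expansion (or equivalently via sum-over-permutations) gives x^7 - 24x^6 + 231x^5 - 1140x^4 + 3036x^3 - 4128x^2 + 2240x. Since p(0) = det(-L) = 0, x divides p(x).

x^7 - 24x^6 + 231x^5 - 1140x^4 + 3036x^3 - 4128x^2 + 2240x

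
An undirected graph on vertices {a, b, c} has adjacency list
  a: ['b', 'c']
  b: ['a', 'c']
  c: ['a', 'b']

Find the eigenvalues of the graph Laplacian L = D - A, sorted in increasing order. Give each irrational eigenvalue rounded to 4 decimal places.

[0, 3, 3]

With the vertex order [a, b, c], the degrees are [2, 2, 2], giving D = diag(2, 2, 2) and L = D - A. L is symmetric positive semidefinite, so every eigenvalue is real and nonnegative. There is one zero in the spectrum, matching the 1 component.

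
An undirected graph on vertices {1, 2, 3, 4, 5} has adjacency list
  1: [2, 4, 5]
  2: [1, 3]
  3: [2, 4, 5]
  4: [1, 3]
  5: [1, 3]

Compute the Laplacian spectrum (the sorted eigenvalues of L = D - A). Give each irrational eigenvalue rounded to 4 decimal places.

[0, 2, 2, 3, 5]

With the vertex order [1, 2, 3, 4, 5], the degrees are [3, 2, 3, 2, 2], giving D = diag(3, 2, 3, 2, 2) and L = D - A. The multiplicity of 0 as a Laplacian eigenvalue equals the number of connected components.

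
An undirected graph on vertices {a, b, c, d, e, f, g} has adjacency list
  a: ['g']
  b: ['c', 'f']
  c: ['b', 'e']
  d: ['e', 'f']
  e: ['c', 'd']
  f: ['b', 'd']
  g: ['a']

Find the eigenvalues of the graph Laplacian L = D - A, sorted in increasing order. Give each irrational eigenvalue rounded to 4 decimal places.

Reading degrees in the order [a, b, c, d, e, f, g] gives [1, 2, 2, 2, 2, 2, 1]; set D = diag(1, 2, 2, 2, 2, 2, 1) and form L = D - A. L is symmetric positive semidefinite, so every eigenvalue is real and nonnegative. The 2 zero eigenvalues correspond to the 2 connected components. The largest eigenvalue, 3.6180, is at most the vertex count 7. There are 2 zeros in the spectrum, matching the 2 components.

[0, 0, 1.3820, 1.3820, 2, 3.6180, 3.6180]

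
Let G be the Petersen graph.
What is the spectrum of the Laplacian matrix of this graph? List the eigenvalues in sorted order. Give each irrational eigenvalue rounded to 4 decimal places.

[0, 2, 2, 2, 2, 2, 5, 5, 5, 5]

The graph has 10 vertices and degree multiset [3, 3, 3, 3, 3, 3, 3, 3, 3, 3]; D is the diagonal matrix of degrees and L = D - A. Diagonalising L (or applying a numerical eigensolver to the 10x10 matrix) gives the spectrum above.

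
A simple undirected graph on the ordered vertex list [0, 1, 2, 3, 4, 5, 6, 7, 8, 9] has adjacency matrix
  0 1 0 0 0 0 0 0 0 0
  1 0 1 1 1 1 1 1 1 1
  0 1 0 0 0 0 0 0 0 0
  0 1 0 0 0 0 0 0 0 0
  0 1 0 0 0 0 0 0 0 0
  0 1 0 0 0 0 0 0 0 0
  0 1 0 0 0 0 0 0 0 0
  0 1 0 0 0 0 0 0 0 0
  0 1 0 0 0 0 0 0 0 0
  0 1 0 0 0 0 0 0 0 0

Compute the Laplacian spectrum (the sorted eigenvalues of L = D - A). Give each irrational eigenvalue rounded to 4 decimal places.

With the vertex order [0, 1, 2, 3, 4, 5, 6, 7, 8, 9], the degrees are [1, 9, 1, 1, 1, 1, 1, 1, 1, 1], giving D = diag(1, 9, 1, 1, 1, 1, 1, 1, 1, 1) and L = D - A. The multiplicity of 0 as a Laplacian eigenvalue equals the number of connected components. The single zero eigenvalue shows the graph is connected. By the matrix-tree theorem the graph has (1/10) * product of the nonzero eigenvalues = 1 spanning tree. There is one zero in the spectrum, matching the 1 component.

[0, 1, 1, 1, 1, 1, 1, 1, 1, 10]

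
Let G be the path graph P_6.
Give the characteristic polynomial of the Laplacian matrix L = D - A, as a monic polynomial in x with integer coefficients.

x^6 - 10x^5 + 36x^4 - 56x^3 + 35x^2 - 6x

The graph has 6 vertices and degree multiset [2, 2, 2, 2, 1, 1]; D is the diagonal matrix of degrees and L = D - A. L has integer entries, so p(x) = det(xI - L) has integer coefficients. Expanding the determinant yields x^6 - 10x^5 + 36x^4 - 56x^3 + 35x^2 - 6x. Since p(0) = det(-L) = 0, x divides p(x). The eigenvalues sum to 10, which equals trace(L) = 2|E|.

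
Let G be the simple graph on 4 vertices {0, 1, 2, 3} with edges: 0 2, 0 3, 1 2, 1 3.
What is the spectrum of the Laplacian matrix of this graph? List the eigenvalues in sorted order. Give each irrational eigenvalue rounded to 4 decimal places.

With the vertex order [0, 1, 2, 3], the degrees are [2, 2, 2, 2], giving D = diag(2, 2, 2, 2) and L = D - A. Since every row of L sums to 0, the all-ones vector is in the kernel and 0 is an eigenvalue. The eigenvalues sum to 8, which equals trace(L) = 2|E|. The largest eigenvalue, 4, is at most the vertex count 4.

[0, 2, 2, 4]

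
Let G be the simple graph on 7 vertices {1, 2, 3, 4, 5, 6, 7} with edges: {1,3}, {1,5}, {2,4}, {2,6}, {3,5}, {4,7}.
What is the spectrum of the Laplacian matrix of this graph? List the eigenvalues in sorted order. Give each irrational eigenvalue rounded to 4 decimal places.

Reading degrees in the order [1, 2, 3, 4, 5, 6, 7] gives [2, 2, 2, 2, 2, 1, 1]; set D = diag(2, 2, 2, 2, 2, 1, 1) and form L = D - A. The multiplicity of 0 as a Laplacian eigenvalue equals the number of connected components. The 2 zero eigenvalues correspond to the 2 connected components.

[0, 0, 0.5858, 2, 3, 3, 3.4142]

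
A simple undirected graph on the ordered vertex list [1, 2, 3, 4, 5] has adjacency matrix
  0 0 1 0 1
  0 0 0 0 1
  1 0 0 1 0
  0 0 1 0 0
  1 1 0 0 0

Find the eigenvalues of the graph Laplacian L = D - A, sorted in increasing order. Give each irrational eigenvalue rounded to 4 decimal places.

[0, 0.3820, 1.3820, 2.6180, 3.6180]

Each diagonal entry of L is the vertex degree and each off-diagonal entry is -1 where an edge is present, 0 otherwise; in the order [1, 2, 3, 4, 5] the diagonal is [2, 1, 2, 1, 2]. Since every row of L sums to 0, the all-ones vector is in the kernel and 0 is an eigenvalue. There is one zero in the spectrum, matching the 1 component.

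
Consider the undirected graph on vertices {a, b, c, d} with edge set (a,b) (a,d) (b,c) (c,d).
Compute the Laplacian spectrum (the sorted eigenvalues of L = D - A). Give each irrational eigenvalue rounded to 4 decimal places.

Each diagonal entry of L is the vertex degree and each off-diagonal entry is -1 where an edge is present, 0 otherwise; in the order [a, b, c, d] the diagonal is [2, 2, 2, 2]. Since every row of L sums to 0, the all-ones vector is in the kernel and 0 is an eigenvalue. The largest eigenvalue, 4, is at most the vertex count 4.

[0, 2, 2, 4]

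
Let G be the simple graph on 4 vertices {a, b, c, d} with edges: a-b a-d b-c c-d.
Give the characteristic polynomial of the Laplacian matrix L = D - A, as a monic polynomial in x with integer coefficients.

Reading degrees in the order [a, b, c, d] gives [2, 2, 2, 2]; set D = diag(2, 2, 2, 2) and form L = D - A. L has integer entries, so p(x) = det(xI - L) has integer coefficients. Expanding the determinant yields x^4 - 8x^3 + 20x^2 - 16x. Since p(0) = det(-L) = 0, x divides p(x).

x^4 - 8x^3 + 20x^2 - 16x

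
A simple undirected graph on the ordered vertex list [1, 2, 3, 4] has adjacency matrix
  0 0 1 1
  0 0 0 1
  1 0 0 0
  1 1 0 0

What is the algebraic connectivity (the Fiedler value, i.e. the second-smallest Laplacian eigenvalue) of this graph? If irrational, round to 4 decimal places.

With the vertex order [1, 2, 3, 4], the degrees are [2, 1, 1, 2], giving D = diag(2, 1, 1, 2) and L = D - A. The sorted Laplacian eigenvalues are [0, 0.5858, 2, 3.4142]; the algebraic connectivity is the second entry, 0.5858. The eigenvalues sum to 6, which equals trace(L) = 2|E|.

0.5858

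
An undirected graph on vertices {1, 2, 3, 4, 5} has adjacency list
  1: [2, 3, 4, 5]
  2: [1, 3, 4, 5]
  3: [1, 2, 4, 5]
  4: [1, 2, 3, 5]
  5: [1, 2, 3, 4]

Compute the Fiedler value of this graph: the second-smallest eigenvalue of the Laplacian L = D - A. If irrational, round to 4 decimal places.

Each diagonal entry of L is the vertex degree and each off-diagonal entry is -1 where an edge is present, 0 otherwise; in the order [1, 2, 3, 4, 5] the diagonal is [4, 4, 4, 4, 4]. The sorted Laplacian eigenvalues are [0, 5, 5, 5, 5]; the algebraic connectivity is the second entry, 5. The eigenvalues sum to 20, which equals trace(L) = 2|E|.

5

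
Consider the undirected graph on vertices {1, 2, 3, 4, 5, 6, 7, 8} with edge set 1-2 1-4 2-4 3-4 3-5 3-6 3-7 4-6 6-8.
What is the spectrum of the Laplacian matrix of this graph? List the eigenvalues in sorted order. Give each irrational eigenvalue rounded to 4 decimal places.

[0, 0.5505, 0.6571, 1, 2.5293, 3, 4.8136, 5.4495]

With the vertex order [1, 2, 3, 4, 5, 6, 7, 8], the degrees are [2, 2, 4, 4, 1, 3, 1, 1], giving D = diag(2, 2, 4, 4, 1, 3, 1, 1) and L = D - A. Diagonalising L (or applying a numerical eigensolver to the 8x8 matrix) gives the spectrum above. The single zero eigenvalue shows the graph is connected.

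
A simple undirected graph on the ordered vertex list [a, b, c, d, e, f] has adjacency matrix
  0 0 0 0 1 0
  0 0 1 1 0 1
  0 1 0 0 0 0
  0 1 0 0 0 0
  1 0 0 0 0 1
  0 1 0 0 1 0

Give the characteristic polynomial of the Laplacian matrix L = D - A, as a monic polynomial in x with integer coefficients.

Reading degrees in the order [a, b, c, d, e, f] gives [1, 3, 1, 1, 2, 2]; set D = diag(1, 3, 1, 1, 2, 2) and form L = D - A. L has integer entries, so p(x) = det(xI - L) has integer coefficients. Expanding the determinant yields x^6 - 10x^5 + 35x^4 - 52x^3 + 32x^2 - 6x. Since p(0) = det(-L) = 0, x divides p(x).

x^6 - 10x^5 + 35x^4 - 52x^3 + 32x^2 - 6x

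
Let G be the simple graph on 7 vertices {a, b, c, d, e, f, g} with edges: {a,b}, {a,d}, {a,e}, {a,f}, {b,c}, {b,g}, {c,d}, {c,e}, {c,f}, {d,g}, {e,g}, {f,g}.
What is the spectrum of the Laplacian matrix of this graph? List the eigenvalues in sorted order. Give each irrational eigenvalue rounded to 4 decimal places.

[0, 3, 3, 3, 4, 4, 7]

With the vertex order [a, b, c, d, e, f, g], the degrees are [4, 3, 4, 3, 3, 3, 4], giving D = diag(4, 3, 4, 3, 3, 3, 4) and L = D - A. Since every row of L sums to 0, the all-ones vector is in the kernel and 0 is an eigenvalue. The single zero eigenvalue shows the graph is connected. There is one zero in the spectrum, matching the 1 component.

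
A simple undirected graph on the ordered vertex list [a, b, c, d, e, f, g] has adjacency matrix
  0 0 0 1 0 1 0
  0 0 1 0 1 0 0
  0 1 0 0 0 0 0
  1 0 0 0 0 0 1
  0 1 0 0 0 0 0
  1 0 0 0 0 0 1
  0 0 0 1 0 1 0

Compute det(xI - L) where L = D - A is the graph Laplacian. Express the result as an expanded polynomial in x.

Each diagonal entry of L is the vertex degree and each off-diagonal entry is -1 where an edge is present, 0 otherwise; in the order [a, b, c, d, e, f, g] the diagonal is [2, 2, 1, 2, 1, 2, 2]. L has integer entries, so p(x) = det(xI - L) has integer coefficients. Expanding the determinant yields x^7 - 12x^6 + 55x^5 - 120x^4 + 124x^3 - 48x^2. The constant term is 0 because L is singular (the all-ones vector lies in its kernel). There are 2 zeros in the spectrum, matching the 2 components.

x^7 - 12x^6 + 55x^5 - 120x^4 + 124x^3 - 48x^2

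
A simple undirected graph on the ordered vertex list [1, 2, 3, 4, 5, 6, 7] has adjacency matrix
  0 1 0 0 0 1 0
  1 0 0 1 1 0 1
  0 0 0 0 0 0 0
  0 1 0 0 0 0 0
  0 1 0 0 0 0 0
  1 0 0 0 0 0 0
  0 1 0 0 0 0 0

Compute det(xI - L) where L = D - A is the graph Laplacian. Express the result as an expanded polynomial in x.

With the vertex order [1, 2, 3, 4, 5, 6, 7], the degrees are [2, 4, 0, 1, 1, 1, 1], giving D = diag(2, 4, 0, 1, 1, 1, 1) and L = D - A. L has integer entries, so p(x) = det(xI - L) has integer coefficients. Expanding the determinant yields x^7 - 10x^6 + 33x^5 - 46x^4 + 28x^3 - 6x^2. Since p(0) = det(-L) = 0, x divides p(x). The largest eigenvalue, 5.0861, is at most the vertex count 7. The eigenvalues sum to 10, which equals trace(L) = 2|E|.

x^7 - 10x^6 + 33x^5 - 46x^4 + 28x^3 - 6x^2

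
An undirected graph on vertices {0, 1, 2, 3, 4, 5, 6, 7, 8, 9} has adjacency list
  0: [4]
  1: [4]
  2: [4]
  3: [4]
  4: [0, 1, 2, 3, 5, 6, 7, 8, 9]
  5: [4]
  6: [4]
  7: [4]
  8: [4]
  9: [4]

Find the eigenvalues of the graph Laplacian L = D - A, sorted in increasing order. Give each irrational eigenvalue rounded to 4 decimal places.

Each diagonal entry of L is the vertex degree and each off-diagonal entry is -1 where an edge is present, 0 otherwise; in the order [0, 1, 2, 3, 4, 5, 6, 7, 8, 9] the diagonal is [1, 1, 1, 1, 9, 1, 1, 1, 1, 1]. Diagonalising L (or applying a numerical eigensolver to the 10x10 matrix) gives the spectrum above. By the matrix-tree theorem the graph has (1/10) * product of the nonzero eigenvalues = 1 spanning tree.

[0, 1, 1, 1, 1, 1, 1, 1, 1, 10]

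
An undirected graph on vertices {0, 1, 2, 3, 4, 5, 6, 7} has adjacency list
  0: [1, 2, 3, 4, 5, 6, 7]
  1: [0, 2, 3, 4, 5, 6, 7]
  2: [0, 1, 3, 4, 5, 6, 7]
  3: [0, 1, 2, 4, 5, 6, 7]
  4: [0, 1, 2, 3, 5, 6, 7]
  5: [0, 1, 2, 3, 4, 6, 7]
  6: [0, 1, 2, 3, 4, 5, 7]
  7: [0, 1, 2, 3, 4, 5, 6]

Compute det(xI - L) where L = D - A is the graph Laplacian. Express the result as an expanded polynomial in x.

Each diagonal entry of L is the vertex degree and each off-diagonal entry is -1 where an edge is present, 0 otherwise; in the order [0, 1, 2, 3, 4, 5, 6, 7] the diagonal is [7, 7, 7, 7, 7, 7, 7, 7]. L has integer entries, so p(x) = det(xI - L) has integer coefficients. Expanding the determinant yields x^8 - 56x^7 + 1344x^6 - 17920x^5 + 143360x^4 - 688128x^3 + 1835008x^2 - 2097152x. The constant term is 0 because L is singular (the all-ones vector lies in its kernel). The largest eigenvalue, 8, is at most the vertex count 8. There is one zero in the spectrum, matching the 1 component.

x^8 - 56x^7 + 1344x^6 - 17920x^5 + 143360x^4 - 688128x^3 + 1835008x^2 - 2097152x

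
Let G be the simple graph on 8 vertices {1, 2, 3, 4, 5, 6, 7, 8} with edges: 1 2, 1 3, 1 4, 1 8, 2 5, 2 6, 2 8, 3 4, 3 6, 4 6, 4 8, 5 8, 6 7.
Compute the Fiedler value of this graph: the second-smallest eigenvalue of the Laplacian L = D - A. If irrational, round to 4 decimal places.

Each diagonal entry of L is the vertex degree and each off-diagonal entry is -1 where an edge is present, 0 otherwise; in the order [1, 2, 3, 4, 5, 6, 7, 8] the diagonal is [4, 4, 3, 4, 2, 4, 1, 4]. The sorted Laplacian eigenvalues are [0, 0.7926, 1.5858, 3.4455, 4, 4.4142, 5.4754, 6.2866]; the algebraic connectivity is the second entry, 0.7926. There is one zero in the spectrum, matching the 1 component.

0.7926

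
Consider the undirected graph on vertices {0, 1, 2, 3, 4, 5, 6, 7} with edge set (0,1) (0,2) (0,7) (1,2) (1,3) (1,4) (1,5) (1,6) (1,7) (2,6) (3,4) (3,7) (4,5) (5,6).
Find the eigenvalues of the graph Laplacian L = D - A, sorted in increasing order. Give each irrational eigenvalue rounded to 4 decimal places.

Reading degrees in the order [0, 1, 2, 3, 4, 5, 6, 7] gives [3, 7, 3, 3, 3, 3, 3, 3]; set D = diag(3, 7, 3, 3, 3, 3, 3, 3) and form L = D - A. Since every row of L sums to 0, the all-ones vector is in the kernel and 0 is an eigenvalue.

[0, 1.7530, 1.7530, 3.4450, 3.4450, 4.8019, 4.8019, 8]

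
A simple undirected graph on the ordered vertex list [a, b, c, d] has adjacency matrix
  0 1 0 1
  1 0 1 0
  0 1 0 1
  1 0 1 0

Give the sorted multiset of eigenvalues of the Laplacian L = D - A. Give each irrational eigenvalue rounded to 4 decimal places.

[0, 2, 2, 4]

Reading degrees in the order [a, b, c, d] gives [2, 2, 2, 2]; set D = diag(2, 2, 2, 2) and form L = D - A. Since every row of L sums to 0, the all-ones vector is in the kernel and 0 is an eigenvalue. The single zero eigenvalue shows the graph is connected. By the matrix-tree theorem the graph has (1/4) * product of the nonzero eigenvalues = 4 spanning trees.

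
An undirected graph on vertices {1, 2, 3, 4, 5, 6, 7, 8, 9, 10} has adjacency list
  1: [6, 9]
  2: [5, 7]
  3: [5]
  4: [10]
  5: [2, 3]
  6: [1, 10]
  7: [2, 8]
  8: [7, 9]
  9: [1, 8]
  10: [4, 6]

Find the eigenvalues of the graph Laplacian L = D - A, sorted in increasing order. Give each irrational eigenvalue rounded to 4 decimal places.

With the vertex order [1, 2, 3, 4, 5, 6, 7, 8, 9, 10], the degrees are [2, 2, 1, 1, 2, 2, 2, 2, 2, 2], giving D = diag(2, 2, 1, 1, 2, 2, 2, 2, 2, 2) and L = D - A. Since every row of L sums to 0, the all-ones vector is in the kernel and 0 is an eigenvalue. By the matrix-tree theorem the graph has (1/10) * product of the nonzero eigenvalues = 1 spanning tree. The eigenvalues sum to 18, which equals trace(L) = 2|E|.

[0, 0.0979, 0.3820, 0.8244, 1.3820, 2, 2.6180, 3.1756, 3.6180, 3.9021]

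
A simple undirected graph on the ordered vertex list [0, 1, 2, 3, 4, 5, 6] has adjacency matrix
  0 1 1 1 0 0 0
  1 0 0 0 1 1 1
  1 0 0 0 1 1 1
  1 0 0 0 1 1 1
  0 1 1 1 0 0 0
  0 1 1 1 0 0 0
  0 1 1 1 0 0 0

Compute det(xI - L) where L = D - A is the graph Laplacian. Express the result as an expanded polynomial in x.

Reading degrees in the order [0, 1, 2, 3, 4, 5, 6] gives [3, 4, 4, 4, 3, 3, 3]; set D = diag(3, 4, 4, 4, 3, 3, 3) and form L = D - A. The eigenvalues of L are [0, 3, 3, 3, 4, 4, 7]; the characteristic polynomial is the product of (x - lambda_i), which multiplies out to x^7 - 24x^6 + 234x^5 - 1192x^4 + 3357x^3 - 4968x^2 + 3024x. The coefficient of x^6 equals -trace(L) = -24, matching the sum of degrees. There is one zero in the spectrum, matching the 1 component. By the matrix-tree theorem the graph has (1/7) * product of the nonzero eigenvalues = 432 spanning trees.

x^7 - 24x^6 + 234x^5 - 1192x^4 + 3357x^3 - 4968x^2 + 3024x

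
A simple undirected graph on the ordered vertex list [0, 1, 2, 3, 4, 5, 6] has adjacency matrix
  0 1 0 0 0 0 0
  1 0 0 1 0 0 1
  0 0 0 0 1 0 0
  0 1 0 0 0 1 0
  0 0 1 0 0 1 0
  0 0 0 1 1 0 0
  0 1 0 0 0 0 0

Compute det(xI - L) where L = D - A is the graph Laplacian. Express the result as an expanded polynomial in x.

With the vertex order [0, 1, 2, 3, 4, 5, 6], the degrees are [1, 3, 1, 2, 2, 2, 1], giving D = diag(1, 3, 1, 2, 2, 2, 1) and L = D - A. L has integer entries, so p(x) = det(xI - L) has integer coefficients. Expanding the determinant yields x^7 - 12x^6 + 54x^5 - 114x^4 + 116x^3 - 52x^2 + 7x. The coefficient of x^6 equals -trace(L) = -12, matching the sum of degrees. The largest eigenvalue, 4.2283, is at most the vertex count 7. The eigenvalues sum to 12, which equals trace(L) = 2|E|.

x^7 - 12x^6 + 54x^5 - 114x^4 + 116x^3 - 52x^2 + 7x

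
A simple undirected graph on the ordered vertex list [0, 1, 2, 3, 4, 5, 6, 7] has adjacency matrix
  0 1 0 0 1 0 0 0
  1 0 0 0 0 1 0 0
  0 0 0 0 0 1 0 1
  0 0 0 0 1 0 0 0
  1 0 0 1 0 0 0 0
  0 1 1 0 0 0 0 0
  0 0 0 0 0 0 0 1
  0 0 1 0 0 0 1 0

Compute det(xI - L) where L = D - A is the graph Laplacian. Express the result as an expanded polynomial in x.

x^8 - 14x^7 + 78x^6 - 220x^5 + 330x^4 - 252x^3 + 84x^2 - 8x

Each diagonal entry of L is the vertex degree and each off-diagonal entry is -1 where an edge is present, 0 otherwise; in the order [0, 1, 2, 3, 4, 5, 6, 7] the diagonal is [2, 2, 2, 1, 2, 2, 1, 2]. Computing det(xI - L) by cofactor expansion (or equivalently via sum-over-permutations) gives x^8 - 14x^7 + 78x^6 - 220x^5 + 330x^4 - 252x^3 + 84x^2 - 8x. The constant term is 0 because L is singular (the all-ones vector lies in its kernel).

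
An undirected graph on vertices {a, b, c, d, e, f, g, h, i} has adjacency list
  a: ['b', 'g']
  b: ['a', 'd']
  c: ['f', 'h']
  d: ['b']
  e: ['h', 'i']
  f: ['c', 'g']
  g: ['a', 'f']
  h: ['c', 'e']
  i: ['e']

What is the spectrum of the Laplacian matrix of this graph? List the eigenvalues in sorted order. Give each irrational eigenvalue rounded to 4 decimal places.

[0, 0.1206, 0.4679, 1, 1.6527, 2.3473, 3, 3.5321, 3.8794]

Reading degrees in the order [a, b, c, d, e, f, g, h, i] gives [2, 2, 2, 1, 2, 2, 2, 2, 1]; set D = diag(2, 2, 2, 1, 2, 2, 2, 2, 1) and form L = D - A. The multiplicity of 0 as a Laplacian eigenvalue equals the number of connected components. The single zero eigenvalue shows the graph is connected. By the matrix-tree theorem the graph has (1/9) * product of the nonzero eigenvalues = 1 spanning tree. The largest eigenvalue, 3.8794, is at most the vertex count 9.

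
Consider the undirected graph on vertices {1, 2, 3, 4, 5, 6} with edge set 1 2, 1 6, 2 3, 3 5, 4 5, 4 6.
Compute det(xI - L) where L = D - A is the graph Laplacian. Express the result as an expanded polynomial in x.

x^6 - 12x^5 + 54x^4 - 112x^3 + 105x^2 - 36x

Each diagonal entry of L is the vertex degree and each off-diagonal entry is -1 where an edge is present, 0 otherwise; in the order [1, 2, 3, 4, 5, 6] the diagonal is [2, 2, 2, 2, 2, 2]. The eigenvalues of L are [0, 1, 1, 3, 3, 4]; the characteristic polynomial is the product of (x - lambda_i), which multiplies out to x^6 - 12x^5 + 54x^4 - 112x^3 + 105x^2 - 36x. Since p(0) = det(-L) = 0, x divides p(x). The eigenvalues sum to 12, which equals trace(L) = 2|E|. By the matrix-tree theorem the graph has (1/6) * product of the nonzero eigenvalues = 6 spanning trees.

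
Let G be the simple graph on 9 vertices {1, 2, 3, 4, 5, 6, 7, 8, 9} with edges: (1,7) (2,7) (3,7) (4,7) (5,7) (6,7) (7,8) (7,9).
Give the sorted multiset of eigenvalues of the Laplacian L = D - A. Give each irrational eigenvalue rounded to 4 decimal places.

[0, 1, 1, 1, 1, 1, 1, 1, 9]

Each diagonal entry of L is the vertex degree and each off-diagonal entry is -1 where an edge is present, 0 otherwise; in the order [1, 2, 3, 4, 5, 6, 7, 8, 9] the diagonal is [1, 1, 1, 1, 1, 1, 8, 1, 1]. L is symmetric positive semidefinite, so every eigenvalue is real and nonnegative. The single zero eigenvalue shows the graph is connected. There is one zero in the spectrum, matching the 1 component.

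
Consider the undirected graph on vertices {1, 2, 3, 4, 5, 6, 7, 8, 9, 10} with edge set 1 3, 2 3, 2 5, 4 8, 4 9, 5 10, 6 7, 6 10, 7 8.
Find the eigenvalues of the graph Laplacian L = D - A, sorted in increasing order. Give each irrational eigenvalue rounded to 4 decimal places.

[0, 0.0979, 0.3820, 0.8244, 1.3820, 2, 2.6180, 3.1756, 3.6180, 3.9021]

With the vertex order [1, 2, 3, 4, 5, 6, 7, 8, 9, 10], the degrees are [1, 2, 2, 2, 2, 2, 2, 2, 1, 2], giving D = diag(1, 2, 2, 2, 2, 2, 2, 2, 1, 2) and L = D - A. The multiplicity of 0 as a Laplacian eigenvalue equals the number of connected components. The eigenvalues sum to 18, which equals trace(L) = 2|E|.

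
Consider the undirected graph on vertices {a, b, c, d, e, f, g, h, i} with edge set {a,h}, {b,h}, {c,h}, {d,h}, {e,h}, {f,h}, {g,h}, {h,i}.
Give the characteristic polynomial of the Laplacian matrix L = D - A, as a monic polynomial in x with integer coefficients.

x^9 - 16x^8 + 84x^7 - 224x^6 + 350x^5 - 336x^4 + 196x^3 - 64x^2 + 9x

Each diagonal entry of L is the vertex degree and each off-diagonal entry is -1 where an edge is present, 0 otherwise; in the order [a, b, c, d, e, f, g, h, i] the diagonal is [1, 1, 1, 1, 1, 1, 1, 8, 1]. Computing det(xI - L) by cofactor expansion (or equivalently via sum-over-permutations) gives x^9 - 16x^8 + 84x^7 - 224x^6 + 350x^5 - 336x^4 + 196x^3 - 64x^2 + 9x. The coefficient of x^8 equals -trace(L) = -16, matching the sum of degrees. The eigenvalues sum to 16, which equals trace(L) = 2|E|. By the matrix-tree theorem the graph has (1/9) * product of the nonzero eigenvalues = 1 spanning tree.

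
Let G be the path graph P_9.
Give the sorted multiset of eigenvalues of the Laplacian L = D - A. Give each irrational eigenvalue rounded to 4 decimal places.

The graph has 9 vertices and degree multiset [2, 2, 2, 2, 2, 2, 2, 1, 1]; D is the diagonal matrix of degrees and L = D - A. Since every row of L sums to 0, the all-ones vector is in the kernel and 0 is an eigenvalue. The eigenvalues sum to 16, which equals trace(L) = 2|E|.

[0, 0.1206, 0.4679, 1, 1.6527, 2.3473, 3, 3.5321, 3.8794]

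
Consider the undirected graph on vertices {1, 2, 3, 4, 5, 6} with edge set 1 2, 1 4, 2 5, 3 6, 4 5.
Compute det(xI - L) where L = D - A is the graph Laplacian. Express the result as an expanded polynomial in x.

x^6 - 10x^5 + 36x^4 - 56x^3 + 32x^2

With the vertex order [1, 2, 3, 4, 5, 6], the degrees are [2, 2, 1, 2, 2, 1], giving D = diag(2, 2, 1, 2, 2, 1) and L = D - A. L has integer entries, so p(x) = det(xI - L) has integer coefficients. Expanding the determinant yields x^6 - 10x^5 + 36x^4 - 56x^3 + 32x^2. The coefficient of x^5 equals -trace(L) = -10, matching the sum of degrees. There are 2 zeros in the spectrum, matching the 2 components.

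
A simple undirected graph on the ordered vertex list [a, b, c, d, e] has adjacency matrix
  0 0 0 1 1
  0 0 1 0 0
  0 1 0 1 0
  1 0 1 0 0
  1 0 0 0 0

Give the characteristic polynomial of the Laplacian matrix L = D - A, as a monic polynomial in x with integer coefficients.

x^5 - 8x^4 + 21x^3 - 20x^2 + 5x

With the vertex order [a, b, c, d, e], the degrees are [2, 1, 2, 2, 1], giving D = diag(2, 1, 2, 2, 1) and L = D - A. L has integer entries, so p(x) = det(xI - L) has integer coefficients. Expanding the determinant yields x^5 - 8x^4 + 21x^3 - 20x^2 + 5x. The coefficient of x^4 equals -trace(L) = -8, matching the sum of degrees.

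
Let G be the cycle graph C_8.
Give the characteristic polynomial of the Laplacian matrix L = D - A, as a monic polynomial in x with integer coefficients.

x^8 - 16x^7 + 104x^6 - 352x^5 + 660x^4 - 672x^3 + 336x^2 - 64x

The graph has 8 vertices and degree multiset [2, 2, 2, 2, 2, 2, 2, 2]; D is the diagonal matrix of degrees and L = D - A. Computing det(xI - L) by cofactor expansion (or equivalently via sum-over-permutations) gives x^8 - 16x^7 + 104x^6 - 352x^5 + 660x^4 - 672x^3 + 336x^2 - 64x. Since p(0) = det(-L) = 0, x divides p(x). There is one zero in the spectrum, matching the 1 component. The eigenvalues sum to 16, which equals trace(L) = 2|E|.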